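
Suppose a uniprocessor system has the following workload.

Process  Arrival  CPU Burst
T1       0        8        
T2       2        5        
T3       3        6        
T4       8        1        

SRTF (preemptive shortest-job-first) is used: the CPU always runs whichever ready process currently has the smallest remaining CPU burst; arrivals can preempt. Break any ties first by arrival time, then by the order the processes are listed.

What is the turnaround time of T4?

Schedule: | T1 0-2 | T2 2-7 | T1 7-8 | T4 8-9 | T1 9-14 | T3 14-20 |
Completion: T1=14  T2=7  T3=20  T4=9
Turnaround(T4) = completion − arrival = 9 − 8 = 1

1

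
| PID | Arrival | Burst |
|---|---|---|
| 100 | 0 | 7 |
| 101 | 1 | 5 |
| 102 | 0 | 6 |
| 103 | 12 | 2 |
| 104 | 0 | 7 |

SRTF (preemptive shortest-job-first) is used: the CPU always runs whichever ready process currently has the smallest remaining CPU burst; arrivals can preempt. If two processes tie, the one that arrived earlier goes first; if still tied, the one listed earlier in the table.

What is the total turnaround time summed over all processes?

Timeline: | 102 0-6 | 101 6-11 | 100 11-12 | 103 12-14 | 100 14-20 | 104 20-27 |
Completion: 100=20  101=11  102=6  103=14  104=27
Turnaround (C−A): 100=20  101=10  102=6  103=2  104=27
Turnaround = completion − arrival: 100=20, 101=10, 102=6, 103=2, 104=27
Total turnaround = 20 + 10 + 6 + 2 + 27 = 65

65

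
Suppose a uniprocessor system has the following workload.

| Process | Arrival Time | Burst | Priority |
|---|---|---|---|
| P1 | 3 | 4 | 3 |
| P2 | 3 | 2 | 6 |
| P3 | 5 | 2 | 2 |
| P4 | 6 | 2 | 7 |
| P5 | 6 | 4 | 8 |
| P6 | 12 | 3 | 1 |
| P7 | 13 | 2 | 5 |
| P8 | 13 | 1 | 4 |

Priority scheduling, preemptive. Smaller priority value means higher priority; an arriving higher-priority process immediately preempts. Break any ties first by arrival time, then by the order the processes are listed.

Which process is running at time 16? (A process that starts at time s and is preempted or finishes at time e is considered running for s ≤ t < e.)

Schedule: | idle 0-3 | P1 3-5 | P3 5-7 | P1 7-9 | P2 9-11 | P4 11-12 | P6 12-15 | P8 15-16 | P7 16-18 | P4 18-19 | P5 19-23 |
Completion: P1=9  P2=11  P3=7  P4=19  P5=23  P6=15  P7=18  P8=16

P7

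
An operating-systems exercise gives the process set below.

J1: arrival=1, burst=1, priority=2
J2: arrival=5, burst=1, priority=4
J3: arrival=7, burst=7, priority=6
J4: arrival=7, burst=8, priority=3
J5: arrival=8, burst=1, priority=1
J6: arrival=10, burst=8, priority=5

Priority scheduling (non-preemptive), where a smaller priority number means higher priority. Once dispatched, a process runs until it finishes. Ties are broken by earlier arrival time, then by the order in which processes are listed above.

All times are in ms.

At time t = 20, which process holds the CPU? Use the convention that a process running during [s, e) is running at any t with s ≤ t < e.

Gantt: | idle 0-1 | J1 1-2 | idle 2-5 | J2 5-6 | idle 6-7 | J4 7-15 | J5 15-16 | J6 16-24 | J3 24-31 |
Completion: J1=2  J2=6  J3=31  J4=15  J5=16  J6=24

J6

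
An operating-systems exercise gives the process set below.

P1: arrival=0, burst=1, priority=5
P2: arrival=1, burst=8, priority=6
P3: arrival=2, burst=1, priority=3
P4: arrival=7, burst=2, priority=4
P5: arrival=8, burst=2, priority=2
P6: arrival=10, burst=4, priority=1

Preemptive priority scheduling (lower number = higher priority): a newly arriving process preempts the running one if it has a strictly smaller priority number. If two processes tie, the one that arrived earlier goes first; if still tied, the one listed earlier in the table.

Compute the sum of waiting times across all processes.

Schedule: | P1 0-1 | P2 1-2 | P3 2-3 | P2 3-7 | P4 7-8 | P5 8-10 | P6 10-14 | P4 14-15 | P2 15-18 |
Completion: P1=1  P2=18  P3=3  P4=15  P5=10  P6=14
Waiting = turnaround − burst: P1=0, P2=9, P3=0, P4=6, P5=0, P6=0
Total waiting = 0 + 9 + 0 + 6 + 0 + 0 = 15

15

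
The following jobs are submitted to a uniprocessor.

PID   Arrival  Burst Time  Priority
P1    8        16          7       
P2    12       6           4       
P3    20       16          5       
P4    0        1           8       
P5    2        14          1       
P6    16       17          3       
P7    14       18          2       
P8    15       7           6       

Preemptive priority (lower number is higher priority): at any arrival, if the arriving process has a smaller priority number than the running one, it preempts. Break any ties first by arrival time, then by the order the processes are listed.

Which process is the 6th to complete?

Schedule: | P4 0-1 | idle 1-2 | P5 2-16 | P7 16-34 | P6 34-51 | P2 51-57 | P3 57-73 | P8 73-80 | P1 80-96 |
Completion: P1=96  P2=57  P3=73  P4=1  P5=16  P6=51  P7=34  P8=80
Turnaround (C−A): P1=88  P2=45  P3=53  P4=1  P5=14  P6=35  P7=20  P8=65
Finish order: P4 → P5 → P7 → P6 → P2 → P3 → P8 → P1

P3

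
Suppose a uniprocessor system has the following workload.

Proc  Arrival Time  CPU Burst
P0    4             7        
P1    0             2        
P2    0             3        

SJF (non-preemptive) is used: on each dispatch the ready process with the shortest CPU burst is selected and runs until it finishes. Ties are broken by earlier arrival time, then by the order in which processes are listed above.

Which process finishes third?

Timeline: | P1 0-2 | P2 2-5 | P0 5-12 |
Completion: P0=12  P1=2  P2=5
Turnaround (C−A): P0=8  P1=2  P2=5
Finish order: P1 → P2 → P0

P0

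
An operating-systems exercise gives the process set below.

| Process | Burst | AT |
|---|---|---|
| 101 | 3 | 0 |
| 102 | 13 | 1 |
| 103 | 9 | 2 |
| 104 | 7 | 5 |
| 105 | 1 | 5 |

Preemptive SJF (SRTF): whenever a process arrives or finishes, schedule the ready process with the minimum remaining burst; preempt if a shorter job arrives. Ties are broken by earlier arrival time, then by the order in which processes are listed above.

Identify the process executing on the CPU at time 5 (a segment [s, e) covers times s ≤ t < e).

Schedule: | 101 0-3 | 103 3-5 | 105 5-6 | 103 6-13 | 104 13-20 | 102 20-33 |
Completion: 101=3  102=33  103=13  104=20  105=6

105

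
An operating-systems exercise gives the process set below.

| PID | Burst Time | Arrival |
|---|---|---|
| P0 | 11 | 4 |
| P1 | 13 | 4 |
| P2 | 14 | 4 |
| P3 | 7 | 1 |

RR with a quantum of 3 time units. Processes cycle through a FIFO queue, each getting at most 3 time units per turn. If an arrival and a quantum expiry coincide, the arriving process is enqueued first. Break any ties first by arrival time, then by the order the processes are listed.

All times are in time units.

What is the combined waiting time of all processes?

95

Gantt: | idle 0-1 | P3 1-4 | P0 4-7 | P1 7-10 | P2 10-13 | P3 13-16 | P0 16-19 | P1 19-22 | P2 22-25 | P3 25-26 | P0 26-29 | P1 29-32 | P2 32-35 | P0 35-37 | P1 37-40 | P2 40-43 | P1 43-44 | P2 44-46 |
Completion: P0=37  P1=44  P2=46  P3=26
Turnaround (C−A): P0=33  P1=40  P2=42  P3=25
Waiting = turnaround − burst: P0=22, P1=27, P2=28, P3=18
Total waiting = 22 + 27 + 28 + 18 = 95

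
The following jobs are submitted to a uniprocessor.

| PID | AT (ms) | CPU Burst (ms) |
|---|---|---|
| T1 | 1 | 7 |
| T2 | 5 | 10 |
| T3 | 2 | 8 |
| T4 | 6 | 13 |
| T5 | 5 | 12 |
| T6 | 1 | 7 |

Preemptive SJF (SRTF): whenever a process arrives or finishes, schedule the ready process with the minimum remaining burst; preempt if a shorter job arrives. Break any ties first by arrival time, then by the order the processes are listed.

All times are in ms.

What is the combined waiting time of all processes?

105

Gantt: | idle 0-1 | T1 1-8 | T6 8-15 | T3 15-23 | T2 23-33 | T5 33-45 | T4 45-58 |
Completion: T1=8  T2=33  T3=23  T4=58  T5=45  T6=15
Waiting = turnaround − burst: T1=0, T2=18, T3=13, T4=39, T5=28, T6=7
Total waiting = 0 + 18 + 13 + 39 + 28 + 7 = 105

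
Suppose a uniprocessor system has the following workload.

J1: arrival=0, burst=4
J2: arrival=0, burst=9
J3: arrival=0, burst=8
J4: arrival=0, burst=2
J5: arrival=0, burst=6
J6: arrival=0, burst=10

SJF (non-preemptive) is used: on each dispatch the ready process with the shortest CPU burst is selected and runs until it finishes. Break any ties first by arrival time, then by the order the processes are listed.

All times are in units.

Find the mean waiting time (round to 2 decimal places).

11.50

Gantt: | J4 0-2 | J1 2-6 | J5 6-12 | J3 12-20 | J2 20-29 | J6 29-39 |
Completion: J1=6  J2=29  J3=20  J4=2  J5=12  J6=39
Turnaround (C−A): J1=6  J2=29  J3=20  J4=2  J5=12  J6=39
Waiting times: J1=2, J2=20, J3=12, J4=0, J5=6, J6=29
Average waiting = (2+20+12+0+6+29) / 6 = 69/6 = 11.50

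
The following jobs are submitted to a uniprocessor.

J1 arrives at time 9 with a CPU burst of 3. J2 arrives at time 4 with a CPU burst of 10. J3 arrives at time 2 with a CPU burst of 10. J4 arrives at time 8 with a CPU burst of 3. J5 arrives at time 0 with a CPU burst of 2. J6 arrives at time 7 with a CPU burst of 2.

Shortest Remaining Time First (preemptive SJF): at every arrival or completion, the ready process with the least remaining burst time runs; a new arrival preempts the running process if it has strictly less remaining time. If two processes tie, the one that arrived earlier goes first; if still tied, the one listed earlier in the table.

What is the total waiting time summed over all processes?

28

Schedule: | J5 0-2 | J3 2-7 | J6 7-9 | J4 9-12 | J1 12-15 | J3 15-20 | J2 20-30 |
Completion: J1=15  J2=30  J3=20  J4=12  J5=2  J6=9
Waiting = turnaround − burst: J1=3, J2=16, J3=8, J4=1, J5=0, J6=0
Total waiting = 3 + 16 + 8 + 1 + 0 + 0 = 28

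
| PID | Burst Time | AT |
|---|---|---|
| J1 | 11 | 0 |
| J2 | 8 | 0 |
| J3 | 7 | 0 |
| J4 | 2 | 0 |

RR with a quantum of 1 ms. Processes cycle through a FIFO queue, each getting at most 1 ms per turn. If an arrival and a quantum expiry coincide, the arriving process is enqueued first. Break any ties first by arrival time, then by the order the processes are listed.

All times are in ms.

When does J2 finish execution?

Timeline: | J1 0-1 | J2 1-2 | J3 2-3 | J4 3-4 | J1 4-5 | J2 5-6 | J3 6-7 | J4 7-8 | J1 8-9 | J2 9-10 | J3 10-11 | J1 11-12 | J2 12-13 | J3 13-14 | J1 14-15 | J2 15-16 | J3 16-17 | J1 17-18 | J2 18-19 | J3 19-20 | J1 20-21 | J2 21-22 | J3 22-23 | J1 23-24 | J2 24-25 | J1 25-28 |
Completion: J1=28  J2=25  J3=23  J4=8

25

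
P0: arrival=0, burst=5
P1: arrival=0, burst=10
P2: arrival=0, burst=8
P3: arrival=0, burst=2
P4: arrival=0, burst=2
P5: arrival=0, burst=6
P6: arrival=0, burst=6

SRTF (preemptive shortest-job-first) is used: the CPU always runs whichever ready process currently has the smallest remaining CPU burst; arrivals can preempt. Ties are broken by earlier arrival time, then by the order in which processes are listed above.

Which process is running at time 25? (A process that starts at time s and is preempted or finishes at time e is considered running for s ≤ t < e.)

Gantt: | P3 0-2 | P4 2-4 | P0 4-9 | P5 9-15 | P6 15-21 | P2 21-29 | P1 29-39 |
Completion: P0=9  P1=39  P2=29  P3=2  P4=4  P5=15  P6=21
Turnaround (C−A): P0=9  P1=39  P2=29  P3=2  P4=4  P5=15  P6=21

P2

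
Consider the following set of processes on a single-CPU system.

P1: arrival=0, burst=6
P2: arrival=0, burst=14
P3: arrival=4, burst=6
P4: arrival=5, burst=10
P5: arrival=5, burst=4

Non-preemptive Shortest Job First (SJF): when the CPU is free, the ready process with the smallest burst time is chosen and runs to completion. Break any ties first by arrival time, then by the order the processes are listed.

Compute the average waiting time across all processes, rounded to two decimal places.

8.80

Gantt: | P1 0-6 | P5 6-10 | P3 10-16 | P4 16-26 | P2 26-40 |
Completion: P1=6  P2=40  P3=16  P4=26  P5=10
Turnaround (C−A): P1=6  P2=40  P3=12  P4=21  P5=5
Waiting times: P1=0, P2=26, P3=6, P4=11, P5=1
Average waiting = (0+26+6+11+1) / 5 = 44/5 = 8.80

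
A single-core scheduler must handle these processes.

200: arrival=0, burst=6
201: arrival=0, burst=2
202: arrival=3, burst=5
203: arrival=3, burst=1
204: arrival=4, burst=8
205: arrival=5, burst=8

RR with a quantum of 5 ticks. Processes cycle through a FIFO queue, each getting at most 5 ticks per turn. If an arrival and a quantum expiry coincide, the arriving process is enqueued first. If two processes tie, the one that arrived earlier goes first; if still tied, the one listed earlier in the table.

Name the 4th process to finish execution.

Schedule: | 200 0-5 | 201 5-7 | 202 7-12 | 203 12-13 | 204 13-18 | 205 18-23 | 200 23-24 | 204 24-27 | 205 27-30 |
Completion: 200=24  201=7  202=12  203=13  204=27  205=30
Finish order: 201 → 202 → 203 → 200 → 204 → 205

200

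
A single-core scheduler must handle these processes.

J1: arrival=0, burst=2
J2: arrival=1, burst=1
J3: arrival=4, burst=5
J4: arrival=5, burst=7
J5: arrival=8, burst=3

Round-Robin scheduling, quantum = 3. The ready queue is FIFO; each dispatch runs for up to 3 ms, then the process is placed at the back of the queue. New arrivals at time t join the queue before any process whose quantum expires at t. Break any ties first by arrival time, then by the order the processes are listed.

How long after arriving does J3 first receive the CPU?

Schedule: | J1 0-2 | J2 2-3 | idle 3-4 | J3 4-7 | J4 7-10 | J3 10-12 | J5 12-15 | J4 15-19 |
Completion: J1=2  J2=3  J3=12  J4=19  J5=15
Response(J3) = first start − arrival = 4 − 4 = 0

0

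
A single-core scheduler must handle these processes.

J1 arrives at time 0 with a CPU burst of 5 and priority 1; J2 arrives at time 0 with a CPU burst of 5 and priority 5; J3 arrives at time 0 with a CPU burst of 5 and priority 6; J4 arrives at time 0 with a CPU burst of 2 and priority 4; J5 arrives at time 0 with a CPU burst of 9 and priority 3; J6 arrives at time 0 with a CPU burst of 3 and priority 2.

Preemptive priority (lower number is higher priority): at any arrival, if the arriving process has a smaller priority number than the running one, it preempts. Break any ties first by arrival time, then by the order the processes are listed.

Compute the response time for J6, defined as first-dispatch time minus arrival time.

5

Gantt: | J1 0-5 | J6 5-8 | J5 8-17 | J4 17-19 | J2 19-24 | J3 24-29 |
Completion: J1=5  J2=24  J3=29  J4=19  J5=17  J6=8
Turnaround (C−A): J1=5  J2=24  J3=29  J4=19  J5=17  J6=8
Response(J6) = first start − arrival = 5 − 0 = 5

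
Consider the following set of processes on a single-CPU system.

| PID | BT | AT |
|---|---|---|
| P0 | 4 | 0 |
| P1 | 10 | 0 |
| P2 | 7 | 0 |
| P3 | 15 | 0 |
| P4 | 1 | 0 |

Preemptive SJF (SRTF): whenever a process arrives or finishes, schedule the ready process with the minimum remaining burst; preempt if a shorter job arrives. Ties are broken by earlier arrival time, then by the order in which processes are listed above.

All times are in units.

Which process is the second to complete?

P0

Gantt: | P4 0-1 | P0 1-5 | P2 5-12 | P1 12-22 | P3 22-37 |
Completion: P0=5  P1=22  P2=12  P3=37  P4=1
Finish order: P4 → P0 → P2 → P1 → P3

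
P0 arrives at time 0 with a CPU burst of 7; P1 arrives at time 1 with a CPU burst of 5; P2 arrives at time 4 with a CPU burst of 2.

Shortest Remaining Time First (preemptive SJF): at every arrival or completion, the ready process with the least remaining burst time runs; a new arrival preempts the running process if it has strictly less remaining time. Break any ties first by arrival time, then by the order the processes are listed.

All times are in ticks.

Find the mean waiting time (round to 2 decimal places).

3.00

Timeline: | P0 0-1 | P1 1-6 | P2 6-8 | P0 8-14 |
Completion: P0=14  P1=6  P2=8
Waiting times: P0=7, P1=0, P2=2
Average waiting = (7+0+2) / 3 = 9/3 = 3.00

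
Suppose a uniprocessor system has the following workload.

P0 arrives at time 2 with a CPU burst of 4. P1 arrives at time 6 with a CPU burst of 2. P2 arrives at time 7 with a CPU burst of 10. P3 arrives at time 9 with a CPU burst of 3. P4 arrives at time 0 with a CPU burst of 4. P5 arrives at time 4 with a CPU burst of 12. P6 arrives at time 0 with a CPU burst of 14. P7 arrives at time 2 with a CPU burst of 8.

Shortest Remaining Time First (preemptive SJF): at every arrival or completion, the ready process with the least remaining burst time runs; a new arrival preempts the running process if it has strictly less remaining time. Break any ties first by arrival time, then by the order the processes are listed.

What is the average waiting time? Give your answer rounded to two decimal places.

Timeline: | P4 0-4 | P0 4-8 | P1 8-10 | P3 10-13 | P7 13-21 | P2 21-31 | P5 31-43 | P6 43-57 |
Completion: P0=8  P1=10  P2=31  P3=13  P4=4  P5=43  P6=57  P7=21
Turnaround (C−A): P0=6  P1=4  P2=24  P3=4  P4=4  P5=39  P6=57  P7=19
Waiting times: P0=2, P1=2, P2=14, P3=1, P4=0, P5=27, P6=43, P7=11
Average waiting = (2+2+14+1+0+27+43+11) / 8 = 100/8 = 12.50

12.50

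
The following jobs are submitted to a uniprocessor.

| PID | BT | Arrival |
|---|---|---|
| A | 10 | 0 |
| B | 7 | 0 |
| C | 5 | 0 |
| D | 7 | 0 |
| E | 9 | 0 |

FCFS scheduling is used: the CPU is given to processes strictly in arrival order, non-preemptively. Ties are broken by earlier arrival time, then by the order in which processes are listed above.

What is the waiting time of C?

Schedule: | A 0-10 | B 10-17 | C 17-22 | D 22-29 | E 29-38 |
Completion: A=10  B=17  C=22  D=29  E=38
Turnaround (C−A): A=10  B=17  C=22  D=29  E=38
Waiting(C) = turnaround − burst = 22 − 5 = 17

17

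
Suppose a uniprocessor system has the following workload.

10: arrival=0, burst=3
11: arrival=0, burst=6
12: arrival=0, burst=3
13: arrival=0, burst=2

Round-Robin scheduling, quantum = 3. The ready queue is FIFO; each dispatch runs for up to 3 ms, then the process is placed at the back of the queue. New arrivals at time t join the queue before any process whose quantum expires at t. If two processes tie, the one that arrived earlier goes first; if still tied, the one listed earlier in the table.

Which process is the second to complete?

Gantt: | 10 0-3 | 11 3-6 | 12 6-9 | 13 9-11 | 11 11-14 |
Completion: 10=3  11=14  12=9  13=11
Finish order: 10 → 12 → 13 → 11

12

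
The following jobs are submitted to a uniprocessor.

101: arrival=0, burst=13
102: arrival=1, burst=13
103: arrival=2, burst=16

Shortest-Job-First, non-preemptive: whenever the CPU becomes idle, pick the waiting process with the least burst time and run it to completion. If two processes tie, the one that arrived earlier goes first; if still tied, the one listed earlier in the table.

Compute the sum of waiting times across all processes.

Schedule: | 101 0-13 | 102 13-26 | 103 26-42 |
Completion: 101=13  102=26  103=42
Turnaround (C−A): 101=13  102=25  103=40
Waiting = turnaround − burst: 101=0, 102=12, 103=24
Total waiting = 0 + 12 + 24 = 36

36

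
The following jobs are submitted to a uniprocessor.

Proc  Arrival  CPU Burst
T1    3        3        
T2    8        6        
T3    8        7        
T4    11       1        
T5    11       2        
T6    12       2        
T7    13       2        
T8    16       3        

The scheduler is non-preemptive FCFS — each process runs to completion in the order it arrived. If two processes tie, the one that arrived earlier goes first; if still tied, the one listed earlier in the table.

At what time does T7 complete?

Timeline: | idle 0-3 | T1 3-6 | idle 6-8 | T2 8-14 | T3 14-21 | T4 21-22 | T5 22-24 | T6 24-26 | T7 26-28 | T8 28-31 |
Completion: T1=6  T2=14  T3=21  T4=22  T5=24  T6=26  T7=28  T8=31

28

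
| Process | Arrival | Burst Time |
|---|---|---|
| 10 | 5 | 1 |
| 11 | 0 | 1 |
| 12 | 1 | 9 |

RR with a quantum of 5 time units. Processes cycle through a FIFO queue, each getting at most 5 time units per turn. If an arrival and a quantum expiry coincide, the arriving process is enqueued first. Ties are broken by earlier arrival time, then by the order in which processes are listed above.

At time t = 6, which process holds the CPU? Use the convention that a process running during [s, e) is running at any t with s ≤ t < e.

Gantt: | 11 0-1 | 12 1-6 | 10 6-7 | 12 7-11 |
Completion: 10=7  11=1  12=11

10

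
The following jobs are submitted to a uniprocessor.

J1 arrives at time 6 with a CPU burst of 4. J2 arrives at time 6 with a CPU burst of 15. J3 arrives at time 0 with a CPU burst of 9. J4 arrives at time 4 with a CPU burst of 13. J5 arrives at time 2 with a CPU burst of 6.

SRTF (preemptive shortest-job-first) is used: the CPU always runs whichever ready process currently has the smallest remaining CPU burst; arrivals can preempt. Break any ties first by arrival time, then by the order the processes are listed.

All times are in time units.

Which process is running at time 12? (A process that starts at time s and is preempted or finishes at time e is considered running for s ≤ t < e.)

Timeline: | J3 0-2 | J5 2-8 | J1 8-12 | J3 12-19 | J4 19-32 | J2 32-47 |
Completion: J1=12  J2=47  J3=19  J4=32  J5=8
Turnaround (C−A): J1=6  J2=41  J3=19  J4=28  J5=6

J3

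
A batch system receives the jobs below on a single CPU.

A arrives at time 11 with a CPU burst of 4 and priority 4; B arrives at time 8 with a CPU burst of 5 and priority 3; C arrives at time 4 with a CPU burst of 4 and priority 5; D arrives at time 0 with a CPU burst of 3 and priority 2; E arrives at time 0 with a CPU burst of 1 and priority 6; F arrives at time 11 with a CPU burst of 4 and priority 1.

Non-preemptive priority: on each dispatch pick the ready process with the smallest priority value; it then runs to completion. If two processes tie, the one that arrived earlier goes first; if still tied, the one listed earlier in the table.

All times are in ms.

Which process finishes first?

Gantt: | D 0-3 | E 3-4 | C 4-8 | B 8-13 | F 13-17 | A 17-21 |
Completion: A=21  B=13  C=8  D=3  E=4  F=17
Turnaround (C−A): A=10  B=5  C=4  D=3  E=4  F=6
Finish order: D → E → C → B → F → A

D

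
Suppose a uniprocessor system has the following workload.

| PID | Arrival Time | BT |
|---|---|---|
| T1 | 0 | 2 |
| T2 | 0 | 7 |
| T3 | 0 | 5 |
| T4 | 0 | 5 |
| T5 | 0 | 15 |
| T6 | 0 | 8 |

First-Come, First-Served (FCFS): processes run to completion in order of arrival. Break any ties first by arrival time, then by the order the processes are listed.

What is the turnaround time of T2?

9

Gantt: | T1 0-2 | T2 2-9 | T3 9-14 | T4 14-19 | T5 19-34 | T6 34-42 |
Completion: T1=2  T2=9  T3=14  T4=19  T5=34  T6=42
Turnaround (C−A): T1=2  T2=9  T3=14  T4=19  T5=34  T6=42
Turnaround(T2) = completion − arrival = 9 − 0 = 9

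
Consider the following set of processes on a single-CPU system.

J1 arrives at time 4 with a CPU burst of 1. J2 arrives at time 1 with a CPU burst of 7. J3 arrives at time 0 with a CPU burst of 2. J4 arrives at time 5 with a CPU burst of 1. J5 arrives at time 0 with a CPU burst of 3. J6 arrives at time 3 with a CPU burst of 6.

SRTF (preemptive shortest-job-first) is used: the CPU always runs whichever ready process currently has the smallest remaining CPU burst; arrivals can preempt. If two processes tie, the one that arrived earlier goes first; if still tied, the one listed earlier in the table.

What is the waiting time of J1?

1

Schedule: | J3 0-2 | J5 2-5 | J1 5-6 | J4 6-7 | J6 7-13 | J2 13-20 |
Completion: J1=6  J2=20  J3=2  J4=7  J5=5  J6=13
Turnaround (C−A): J1=2  J2=19  J3=2  J4=2  J5=5  J6=10
Waiting(J1) = turnaround − burst = 2 − 1 = 1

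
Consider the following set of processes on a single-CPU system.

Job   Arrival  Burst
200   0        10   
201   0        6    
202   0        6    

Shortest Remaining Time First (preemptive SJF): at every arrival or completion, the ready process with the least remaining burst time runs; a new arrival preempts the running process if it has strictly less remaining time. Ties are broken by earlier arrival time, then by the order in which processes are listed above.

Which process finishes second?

Timeline: | 201 0-6 | 202 6-12 | 200 12-22 |
Completion: 200=22  201=6  202=12
Turnaround (C−A): 200=22  201=6  202=12
Finish order: 201 → 202 → 200

202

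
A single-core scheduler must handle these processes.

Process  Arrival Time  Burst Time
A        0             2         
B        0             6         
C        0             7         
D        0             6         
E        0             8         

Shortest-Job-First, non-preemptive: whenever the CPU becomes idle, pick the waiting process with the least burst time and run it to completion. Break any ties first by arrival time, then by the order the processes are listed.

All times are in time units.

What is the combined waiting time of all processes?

Gantt: | A 0-2 | B 2-8 | D 8-14 | C 14-21 | E 21-29 |
Completion: A=2  B=8  C=21  D=14  E=29
Waiting = turnaround − burst: A=0, B=2, C=14, D=8, E=21
Total waiting = 0 + 2 + 14 + 8 + 21 = 45

45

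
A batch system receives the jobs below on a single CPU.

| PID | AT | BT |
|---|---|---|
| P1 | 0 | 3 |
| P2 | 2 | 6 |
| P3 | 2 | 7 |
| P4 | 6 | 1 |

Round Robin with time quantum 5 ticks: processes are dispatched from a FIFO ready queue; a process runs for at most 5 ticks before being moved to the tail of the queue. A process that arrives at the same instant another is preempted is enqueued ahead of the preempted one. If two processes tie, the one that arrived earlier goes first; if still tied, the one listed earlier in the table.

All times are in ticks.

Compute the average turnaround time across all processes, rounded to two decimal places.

9.75

Timeline: | P1 0-3 | P2 3-8 | P3 8-13 | P4 13-14 | P2 14-15 | P3 15-17 |
Completion: P1=3  P2=15  P3=17  P4=14
Turnaround times: P1=3, P2=13, P3=15, P4=8
Average turnaround = (3+13+15+8) / 4 = 39/4 = 9.75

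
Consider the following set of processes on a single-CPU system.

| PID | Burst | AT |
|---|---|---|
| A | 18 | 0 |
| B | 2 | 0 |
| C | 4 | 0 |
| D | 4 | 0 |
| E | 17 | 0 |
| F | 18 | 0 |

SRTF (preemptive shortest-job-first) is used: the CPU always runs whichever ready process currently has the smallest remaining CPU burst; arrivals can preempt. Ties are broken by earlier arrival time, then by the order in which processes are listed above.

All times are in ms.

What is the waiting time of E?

10

Gantt: | B 0-2 | C 2-6 | D 6-10 | E 10-27 | A 27-45 | F 45-63 |
Completion: A=45  B=2  C=6  D=10  E=27  F=63
Turnaround (C−A): A=45  B=2  C=6  D=10  E=27  F=63
Waiting(E) = turnaround − burst = 27 − 17 = 10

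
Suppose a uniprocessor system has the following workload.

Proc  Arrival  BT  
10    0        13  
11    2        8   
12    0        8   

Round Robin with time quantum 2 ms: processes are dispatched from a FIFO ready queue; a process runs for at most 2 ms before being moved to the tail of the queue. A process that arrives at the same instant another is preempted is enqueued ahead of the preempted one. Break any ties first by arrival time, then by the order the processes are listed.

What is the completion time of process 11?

24

Timeline: | 10 0-2 | 12 2-4 | 11 4-6 | 10 6-8 | 12 8-10 | 11 10-12 | 10 12-14 | 12 14-16 | 11 16-18 | 10 18-20 | 12 20-22 | 11 22-24 | 10 24-29 |
Completion: 10=29  11=24  12=22
Turnaround (C−A): 10=29  11=22  12=22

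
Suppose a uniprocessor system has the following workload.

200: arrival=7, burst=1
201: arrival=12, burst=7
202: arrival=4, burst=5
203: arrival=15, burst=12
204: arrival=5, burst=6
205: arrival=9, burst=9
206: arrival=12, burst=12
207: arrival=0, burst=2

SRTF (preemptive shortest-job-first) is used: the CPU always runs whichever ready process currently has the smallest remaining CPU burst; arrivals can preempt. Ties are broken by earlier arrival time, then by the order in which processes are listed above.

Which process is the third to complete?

202

Gantt: | 207 0-2 | idle 2-4 | 202 4-7 | 200 7-8 | 202 8-10 | 204 10-16 | 201 16-23 | 205 23-32 | 206 32-44 | 203 44-56 |
Completion: 200=8  201=23  202=10  203=56  204=16  205=32  206=44  207=2
Turnaround (C−A): 200=1  201=11  202=6  203=41  204=11  205=23  206=32  207=2
Finish order: 207 → 200 → 202 → 204 → 201 → 205 → 206 → 203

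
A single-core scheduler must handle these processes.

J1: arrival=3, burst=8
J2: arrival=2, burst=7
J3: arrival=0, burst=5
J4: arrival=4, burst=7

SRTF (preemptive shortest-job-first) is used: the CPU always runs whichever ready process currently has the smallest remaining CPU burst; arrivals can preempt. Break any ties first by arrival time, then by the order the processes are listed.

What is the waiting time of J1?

Schedule: | J3 0-5 | J2 5-12 | J4 12-19 | J1 19-27 |
Completion: J1=27  J2=12  J3=5  J4=19
Waiting(J1) = turnaround − burst = 24 − 8 = 16

16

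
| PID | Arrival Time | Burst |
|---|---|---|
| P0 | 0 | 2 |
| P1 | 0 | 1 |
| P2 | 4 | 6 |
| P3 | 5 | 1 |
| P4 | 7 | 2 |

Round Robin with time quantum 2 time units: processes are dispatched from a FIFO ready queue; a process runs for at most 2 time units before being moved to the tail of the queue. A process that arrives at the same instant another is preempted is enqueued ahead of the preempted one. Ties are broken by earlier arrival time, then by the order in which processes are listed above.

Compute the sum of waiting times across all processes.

8

Timeline: | P0 0-2 | P1 2-3 | idle 3-4 | P2 4-6 | P3 6-7 | P2 7-9 | P4 9-11 | P2 11-13 |
Completion: P0=2  P1=3  P2=13  P3=7  P4=11
Turnaround (C−A): P0=2  P1=3  P2=9  P3=2  P4=4
Waiting = turnaround − burst: P0=0, P1=2, P2=3, P3=1, P4=2
Total waiting = 0 + 2 + 3 + 1 + 2 = 8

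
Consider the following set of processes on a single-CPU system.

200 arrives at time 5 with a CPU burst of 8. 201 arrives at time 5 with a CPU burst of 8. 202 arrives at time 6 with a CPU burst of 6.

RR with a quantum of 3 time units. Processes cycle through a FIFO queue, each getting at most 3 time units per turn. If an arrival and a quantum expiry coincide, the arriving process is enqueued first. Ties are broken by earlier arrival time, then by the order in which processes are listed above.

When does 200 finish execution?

25

Schedule: | idle 0-5 | 200 5-8 | 201 8-11 | 202 11-14 | 200 14-17 | 201 17-20 | 202 20-23 | 200 23-25 | 201 25-27 |
Completion: 200=25  201=27  202=23
Turnaround (C−A): 200=20  201=22  202=17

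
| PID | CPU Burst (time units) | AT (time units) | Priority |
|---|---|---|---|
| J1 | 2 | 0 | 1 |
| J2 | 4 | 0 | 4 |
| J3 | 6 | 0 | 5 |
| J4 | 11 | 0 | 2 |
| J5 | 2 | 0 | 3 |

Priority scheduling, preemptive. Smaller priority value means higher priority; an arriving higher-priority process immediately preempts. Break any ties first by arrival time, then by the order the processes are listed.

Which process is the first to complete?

J1

Timeline: | J1 0-2 | J4 2-13 | J5 13-15 | J2 15-19 | J3 19-25 |
Completion: J1=2  J2=19  J3=25  J4=13  J5=15
Turnaround (C−A): J1=2  J2=19  J3=25  J4=13  J5=15
Finish order: J1 → J4 → J5 → J2 → J3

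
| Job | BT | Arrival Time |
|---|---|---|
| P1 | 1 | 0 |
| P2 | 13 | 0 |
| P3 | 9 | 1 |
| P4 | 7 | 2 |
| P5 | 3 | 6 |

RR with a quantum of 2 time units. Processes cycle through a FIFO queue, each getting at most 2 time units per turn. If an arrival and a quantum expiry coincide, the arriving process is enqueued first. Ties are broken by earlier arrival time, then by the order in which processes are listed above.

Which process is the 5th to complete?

Timeline: | P1 0-1 | P2 1-3 | P3 3-5 | P4 5-7 | P2 7-9 | P3 9-11 | P5 11-13 | P4 13-15 | P2 15-17 | P3 17-19 | P5 19-20 | P4 20-22 | P2 22-24 | P3 24-26 | P4 26-27 | P2 27-29 | P3 29-30 | P2 30-33 |
Completion: P1=1  P2=33  P3=30  P4=27  P5=20
Turnaround (C−A): P1=1  P2=33  P3=29  P4=25  P5=14
Finish order: P1 → P5 → P4 → P3 → P2

P2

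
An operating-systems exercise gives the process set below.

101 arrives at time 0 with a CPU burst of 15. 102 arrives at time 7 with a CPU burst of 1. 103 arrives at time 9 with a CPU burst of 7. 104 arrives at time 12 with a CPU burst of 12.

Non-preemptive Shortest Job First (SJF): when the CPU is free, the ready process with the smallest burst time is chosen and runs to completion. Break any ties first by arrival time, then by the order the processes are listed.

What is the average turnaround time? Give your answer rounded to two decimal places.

15.25

Timeline: | 101 0-15 | 102 15-16 | 103 16-23 | 104 23-35 |
Completion: 101=15  102=16  103=23  104=35
Turnaround (C−A): 101=15  102=9  103=14  104=23
Turnaround times: 101=15, 102=9, 103=14, 104=23
Average turnaround = (15+9+14+23) / 4 = 61/4 = 15.25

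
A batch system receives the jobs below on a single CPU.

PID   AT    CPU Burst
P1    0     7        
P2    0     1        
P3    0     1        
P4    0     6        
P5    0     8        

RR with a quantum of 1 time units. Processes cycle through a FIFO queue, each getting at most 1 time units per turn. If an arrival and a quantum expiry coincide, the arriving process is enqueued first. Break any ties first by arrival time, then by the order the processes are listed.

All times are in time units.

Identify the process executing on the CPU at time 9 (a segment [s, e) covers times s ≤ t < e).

P4

Schedule: | P1 0-1 | P2 1-2 | P3 2-3 | P4 3-4 | P5 4-5 | P1 5-6 | P4 6-7 | P5 7-8 | P1 8-9 | P4 9-10 | P5 10-11 | P1 11-12 | P4 12-13 | P5 13-14 | P1 14-15 | P4 15-16 | P5 16-17 | P1 17-18 | P4 18-19 | P5 19-20 | P1 20-21 | P5 21-23 |
Completion: P1=21  P2=2  P3=3  P4=19  P5=23
Turnaround (C−A): P1=21  P2=2  P3=3  P4=19  P5=23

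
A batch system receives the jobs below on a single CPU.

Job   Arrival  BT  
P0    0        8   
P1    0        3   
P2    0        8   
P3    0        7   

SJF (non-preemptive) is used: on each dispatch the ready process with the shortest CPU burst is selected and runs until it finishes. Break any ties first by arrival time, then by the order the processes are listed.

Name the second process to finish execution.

Timeline: | P1 0-3 | P3 3-10 | P0 10-18 | P2 18-26 |
Completion: P0=18  P1=3  P2=26  P3=10
Turnaround (C−A): P0=18  P1=3  P2=26  P3=10
Finish order: P1 → P3 → P0 → P2

P3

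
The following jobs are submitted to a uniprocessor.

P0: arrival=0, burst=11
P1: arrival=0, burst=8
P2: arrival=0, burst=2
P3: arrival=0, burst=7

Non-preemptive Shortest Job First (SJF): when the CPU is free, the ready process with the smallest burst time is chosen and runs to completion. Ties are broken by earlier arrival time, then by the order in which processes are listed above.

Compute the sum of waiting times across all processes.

28

Schedule: | P2 0-2 | P3 2-9 | P1 9-17 | P0 17-28 |
Completion: P0=28  P1=17  P2=2  P3=9
Turnaround (C−A): P0=28  P1=17  P2=2  P3=9
Waiting = turnaround − burst: P0=17, P1=9, P2=0, P3=2
Total waiting = 17 + 9 + 0 + 2 = 28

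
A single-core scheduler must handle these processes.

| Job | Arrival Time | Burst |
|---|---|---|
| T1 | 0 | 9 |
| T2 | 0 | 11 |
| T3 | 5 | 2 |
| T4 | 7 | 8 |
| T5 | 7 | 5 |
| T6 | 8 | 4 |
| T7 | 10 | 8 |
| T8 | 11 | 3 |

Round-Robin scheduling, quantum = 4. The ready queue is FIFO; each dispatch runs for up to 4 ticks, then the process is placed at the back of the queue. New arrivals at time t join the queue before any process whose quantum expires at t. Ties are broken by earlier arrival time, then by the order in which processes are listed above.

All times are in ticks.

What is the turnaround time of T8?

26

Timeline: | T1 0-4 | T2 4-8 | T1 8-12 | T3 12-14 | T4 14-18 | T5 18-22 | T6 22-26 | T2 26-30 | T7 30-34 | T8 34-37 | T1 37-38 | T4 38-42 | T5 42-43 | T2 43-46 | T7 46-50 |
Completion: T1=38  T2=46  T3=14  T4=42  T5=43  T6=26  T7=50  T8=37
Turnaround(T8) = completion − arrival = 37 − 11 = 26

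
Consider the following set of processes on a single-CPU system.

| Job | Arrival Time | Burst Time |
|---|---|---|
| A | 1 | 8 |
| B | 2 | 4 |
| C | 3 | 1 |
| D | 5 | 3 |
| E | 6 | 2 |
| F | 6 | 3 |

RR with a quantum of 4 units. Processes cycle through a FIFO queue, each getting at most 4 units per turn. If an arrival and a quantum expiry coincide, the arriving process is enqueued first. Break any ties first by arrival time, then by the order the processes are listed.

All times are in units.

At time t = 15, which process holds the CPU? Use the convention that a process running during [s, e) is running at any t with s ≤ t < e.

Schedule: | idle 0-1 | A 1-5 | B 5-9 | C 9-10 | D 10-13 | A 13-17 | E 17-19 | F 19-22 |
Completion: A=17  B=9  C=10  D=13  E=19  F=22
Turnaround (C−A): A=16  B=7  C=7  D=8  E=13  F=16

A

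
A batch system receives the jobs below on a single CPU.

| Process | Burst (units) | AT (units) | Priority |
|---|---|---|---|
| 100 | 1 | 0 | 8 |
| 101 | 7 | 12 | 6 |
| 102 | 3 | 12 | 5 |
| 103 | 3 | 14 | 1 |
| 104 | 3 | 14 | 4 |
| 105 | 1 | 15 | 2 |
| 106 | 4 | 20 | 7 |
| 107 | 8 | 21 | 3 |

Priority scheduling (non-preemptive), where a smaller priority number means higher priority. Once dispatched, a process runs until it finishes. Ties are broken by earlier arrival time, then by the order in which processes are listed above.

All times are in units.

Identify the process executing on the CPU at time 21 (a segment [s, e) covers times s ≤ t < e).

104

Schedule: | 100 0-1 | idle 1-12 | 102 12-15 | 103 15-18 | 105 18-19 | 104 19-22 | 107 22-30 | 101 30-37 | 106 37-41 |
Completion: 100=1  101=37  102=15  103=18  104=22  105=19  106=41  107=30
Turnaround (C−A): 100=1  101=25  102=3  103=4  104=8  105=4  106=21  107=9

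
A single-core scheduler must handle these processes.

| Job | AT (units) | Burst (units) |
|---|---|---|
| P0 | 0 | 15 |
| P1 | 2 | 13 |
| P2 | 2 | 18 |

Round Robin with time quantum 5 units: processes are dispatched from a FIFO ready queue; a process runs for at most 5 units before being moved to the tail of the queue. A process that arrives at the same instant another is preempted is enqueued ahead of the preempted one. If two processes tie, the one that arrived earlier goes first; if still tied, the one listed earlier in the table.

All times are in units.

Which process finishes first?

Timeline: | P0 0-5 | P1 5-10 | P2 10-15 | P0 15-20 | P1 20-25 | P2 25-30 | P0 30-35 | P1 35-38 | P2 38-46 |
Completion: P0=35  P1=38  P2=46
Turnaround (C−A): P0=35  P1=36  P2=44
Finish order: P0 → P1 → P2

P0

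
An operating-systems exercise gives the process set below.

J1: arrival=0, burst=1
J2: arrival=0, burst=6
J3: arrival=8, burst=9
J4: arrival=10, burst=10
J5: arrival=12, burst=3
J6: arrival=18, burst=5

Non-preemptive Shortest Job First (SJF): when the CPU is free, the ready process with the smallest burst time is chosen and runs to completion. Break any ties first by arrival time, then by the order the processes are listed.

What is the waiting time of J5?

Schedule: | J1 0-1 | J2 1-7 | idle 7-8 | J3 8-17 | J5 17-20 | J6 20-25 | J4 25-35 |
Completion: J1=1  J2=7  J3=17  J4=35  J5=20  J6=25
Waiting(J5) = turnaround − burst = 8 − 3 = 5

5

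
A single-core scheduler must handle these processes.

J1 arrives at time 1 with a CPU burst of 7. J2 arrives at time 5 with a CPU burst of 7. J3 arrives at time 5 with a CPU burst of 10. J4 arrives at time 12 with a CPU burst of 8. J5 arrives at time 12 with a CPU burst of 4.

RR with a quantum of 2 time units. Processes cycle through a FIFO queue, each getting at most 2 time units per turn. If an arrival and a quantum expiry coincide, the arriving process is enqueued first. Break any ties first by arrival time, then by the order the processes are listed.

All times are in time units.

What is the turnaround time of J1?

15

Gantt: | idle 0-1 | J1 1-5 | J2 5-7 | J3 7-9 | J1 9-11 | J2 11-13 | J3 13-15 | J1 15-16 | J4 16-18 | J5 18-20 | J2 20-22 | J3 22-24 | J4 24-26 | J5 26-28 | J2 28-29 | J3 29-31 | J4 31-33 | J3 33-35 | J4 35-37 |
Completion: J1=16  J2=29  J3=35  J4=37  J5=28
Turnaround (C−A): J1=15  J2=24  J3=30  J4=25  J5=16
Turnaround(J1) = completion − arrival = 16 − 1 = 15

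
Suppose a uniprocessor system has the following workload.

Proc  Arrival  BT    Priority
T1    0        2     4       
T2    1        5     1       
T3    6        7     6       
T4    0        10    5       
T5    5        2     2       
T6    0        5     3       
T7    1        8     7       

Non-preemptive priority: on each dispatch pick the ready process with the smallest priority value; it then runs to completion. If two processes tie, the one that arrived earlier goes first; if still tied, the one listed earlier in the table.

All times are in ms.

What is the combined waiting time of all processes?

83

Gantt: | T6 0-5 | T2 5-10 | T5 10-12 | T1 12-14 | T4 14-24 | T3 24-31 | T7 31-39 |
Completion: T1=14  T2=10  T3=31  T4=24  T5=12  T6=5  T7=39
Turnaround (C−A): T1=14  T2=9  T3=25  T4=24  T5=7  T6=5  T7=38
Waiting = turnaround − burst: T1=12, T2=4, T3=18, T4=14, T5=5, T6=0, T7=30
Total waiting = 12 + 4 + 18 + 14 + 5 + 0 + 30 = 83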